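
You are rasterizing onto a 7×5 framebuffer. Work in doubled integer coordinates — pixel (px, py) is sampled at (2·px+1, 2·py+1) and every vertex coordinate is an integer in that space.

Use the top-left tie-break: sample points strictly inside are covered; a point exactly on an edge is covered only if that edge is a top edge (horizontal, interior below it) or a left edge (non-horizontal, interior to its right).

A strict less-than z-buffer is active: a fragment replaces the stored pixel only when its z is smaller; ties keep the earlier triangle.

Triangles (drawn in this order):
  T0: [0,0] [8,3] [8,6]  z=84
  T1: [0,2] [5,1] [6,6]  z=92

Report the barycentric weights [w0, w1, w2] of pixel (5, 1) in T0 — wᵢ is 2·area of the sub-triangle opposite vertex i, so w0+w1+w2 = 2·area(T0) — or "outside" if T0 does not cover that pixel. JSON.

T0:
  2·area = 24
  edge (0, 0)→(8, 3): d=(8,3) right/bottom  bias=-1
  edge (8, 3)→(8, 6): d=(0,3) right/bottom  bias=-1
  edge (8, 6)→(0, 0): d=(-8,-6) top-left  bias=+0
    (2,1)@(5, 3): e=[9,9,6] → #
    (3,1)@(7, 3): e=[3,3,18] → #
    (4,1)@(9, 3): e=[-3,-3,30] → ·
    (2,2)@(5, 5): e=[25,9,-10] → ·
    (3,2)@(7, 5): e=[19,3,2] → #
    (4,2)@(9, 5): e=[13,-3,14] → ·
    (3,3)@(7, 7): e=[35,3,-14] → ·
  covered (3 px):
    · · · · · · ·
    · · # # · · ·
    · · · # · · ·
    · · · · · · ·
    · · · · · · ·
T1:
  2·area = 26
  edge (0, 2)→(5, 1): d=(5,-1) top-left  bias=+0
  edge (5, 1)→(6, 6): d=(1,5) right/bottom  bias=-1
  edge (6, 6)→(0, 2): d=(-6,-4) top-left  bias=+0
    (2,0)@(5, 1): e=[0,0,26] → ·  [on edge]
    (1,1)@(3, 3): e=[8,12,6] → #
    (2,1)@(5, 3): e=[10,2,14] → #
    (3,1)@(7, 3): e=[12,-8,22] → ·
    (1,2)@(3, 5): e=[18,14,-6] → ·
    (2,2)@(5, 5): e=[20,4,2] → #
    (3,2)@(7, 5): e=[22,-6,10] → ·
    (2,3)@(5, 7): e=[30,6,-10] → ·
  covered (3 px):
    · · · · · · ·
    · # # · · · ·
    · · # · · · ·
    · · · · · · ·
    · · · · · · ·

Final: "outside"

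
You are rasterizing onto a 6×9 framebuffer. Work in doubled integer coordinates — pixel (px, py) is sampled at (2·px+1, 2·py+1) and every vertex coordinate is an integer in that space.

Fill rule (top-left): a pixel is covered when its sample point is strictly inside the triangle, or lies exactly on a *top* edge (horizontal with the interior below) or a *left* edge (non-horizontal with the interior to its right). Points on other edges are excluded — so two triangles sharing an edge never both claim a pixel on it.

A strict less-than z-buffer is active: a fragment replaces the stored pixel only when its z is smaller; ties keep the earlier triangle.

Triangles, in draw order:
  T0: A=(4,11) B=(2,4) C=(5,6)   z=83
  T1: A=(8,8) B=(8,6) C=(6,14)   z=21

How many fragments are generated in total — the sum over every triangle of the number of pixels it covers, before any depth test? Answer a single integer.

T0:
  2·area = 17
  edge (4, 11)→(2, 4): d=(-2,-7) top-left  bias=+0
  edge (2, 4)→(5, 6): d=(3,2) right/bottom  bias=-1
  edge (5, 6)→(4, 11): d=(-1,5) right/bottom  bias=-1
    (1,2)@(3, 5): e=[5,1,11] → #
    (2,2)@(5, 5): e=[19,-3,1] → ·
    (1,3)@(3, 7): e=[1,7,9] → #
    (2,3)@(5, 7): e=[15,3,-1] → ·
    (1,4)@(3, 9): e=[-3,13,7] → ·
  covered (2 px):
    · · · · · ·
    · · · · · ·
    · # · · · ·
    · # · · · ·
    · · · · · ·
    · · · · · ·
    · · · · · ·
    · · · · · ·
    · · · · · ·
T1:
  2·area = 4  (B↔C swapped to make it positive)
  edge (8, 8)→(6, 14): d=(-2,6) right/bottom  bias=-1
  edge (6, 14)→(8, 6): d=(2,-8) top-left  bias=+0
  edge (8, 6)→(8, 8): d=(0,2) right/bottom  bias=-1
    (4,2)@(9, 5): e=[0,6,-2] → ·  [on edge]
    (3,5)@(7, 11): e=[0,2,2] → ·  [on edge]
    (2,8)@(5, 17): e=[0,-2,6] → ·  [on edge]
  covered (0 px):
    · · · · · ·
    · · · · · ·
    · · · · · ·
    · · · · · ·
    · · · · · ·
    · · · · · ·
    · · · · · ·
    · · · · · ·
    · · · · · ·

Result: 2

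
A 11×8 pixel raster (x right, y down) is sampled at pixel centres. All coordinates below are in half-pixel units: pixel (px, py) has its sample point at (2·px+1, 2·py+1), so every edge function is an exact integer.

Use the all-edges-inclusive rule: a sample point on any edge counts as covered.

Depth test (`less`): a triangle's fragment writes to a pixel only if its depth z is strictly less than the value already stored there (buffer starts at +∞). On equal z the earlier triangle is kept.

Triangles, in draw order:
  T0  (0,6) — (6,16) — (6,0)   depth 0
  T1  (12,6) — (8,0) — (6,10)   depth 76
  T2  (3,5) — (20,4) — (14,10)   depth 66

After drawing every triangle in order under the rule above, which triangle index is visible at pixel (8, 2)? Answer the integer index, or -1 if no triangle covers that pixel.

T0:
  2·area = 96  (B↔C swapped to make it positive)
  edge (0, 6)→(6, 0): d=(6,-6) inclusive
  edge (6, 0)→(6, 16): d=(0,16) inclusive
  edge (6, 16)→(0, 6): d=(-6,-10) inclusive
    (2,0)@(5, 1): e=[0,16,80] → █  [on edge]
    (3,0)@(7, 1): e=[12,-16,100] → ·
    (1,1)@(3, 3): e=[0,48,48] → █  [on edge]
    (3,1)@(7, 3): e=[24,-16,88] → ·
    (0,2)@(1, 5): e=[0,80,16] → █  [on edge]
    (3,2)@(7, 5): e=[36,-16,76] → ·
    (0,3)@(1, 7): e=[12,80,4] → █
    (3,3)@(7, 7): e=[48,-16,64] → ·
    (0,4)@(1, 9): e=[24,80,-8] → ·
    (1,4)@(3, 9): e=[36,48,12] → █
    (3,4)@(7, 9): e=[60,-16,52] → ·
    (1,5)@(3, 11): e=[48,48,0] → █  [on edge]
  covered (14 px):
    · · █ · · · · · · · ·
    · █ █ · · · · · · · ·
    █ █ █ · · · · · · · ·
    █ █ █ · · · · · · · ·
    · █ █ · · · · · · · ·
    · █ █ · · · · · · · ·
    · · █ · · · · · · · ·
    · · · · · · · · · · ·
T1:
  2·area = 52  (B↔C swapped to make it positive)
  edge (12, 6)→(6, 10): d=(-6,4) inclusive
  edge (6, 10)→(8, 0): d=(2,-10) inclusive
  edge (8, 0)→(12, 6): d=(4,6) inclusive
    (4,1)@(9, 3): e=[30,16,6] → █
    (5,1)@(11, 3): e=[22,36,-6] → ·
    (3,2)@(7, 5): e=[26,0,26] → █  [on edge]
    (5,2)@(11, 5): e=[10,40,2] → █
    (6,2)@(13, 5): e=[2,60,-10] → ·
    (3,3)@(7, 7): e=[14,4,34] → █
    (5,3)@(11, 7): e=[-2,44,10] → ·
    (3,4)@(7, 9): e=[2,8,42] → █
    (4,4)@(9, 9): e=[-6,28,30] → ·
    (3,5)@(7, 11): e=[-10,12,50] → ·
    (2,7)@(5, 15): e=[-26,0,78] → ·  [on edge]
  covered (7 px):
    · · · · · · · · · · ·
    · · · · █ · · · · · ·
    · · · █ █ █ · · · · ·
    · · · █ █ · · · · · ·
    · · · █ · · · · · · ·
    · · · · · · · · · · ·
    · · · · · · · · · · ·
    · · · · · · · · · · ·
T2:
  2·area = 96
  edge (3, 5)→(20, 4): d=(17,-1) inclusive
  edge (20, 4)→(14, 10): d=(-6,6) inclusive
  edge (14, 10)→(3, 5): d=(-11,-5) inclusive
    (10,1)@(21, 3): e=[-16,0,112] → ·  [on edge]
    (1,2)@(3, 5): e=[0,96,0] → █  [on edge]
    (2,2)@(5, 5): e=[2,84,10] → █
    (3,2)@(7, 5): e=[4,72,20] → █
    (4,2)@(9, 5): e=[6,60,30] → █
    (5,2)@(11, 5): e=[8,48,40] → █
    (6,2)@(13, 5): e=[10,36,50] → █
    (7,2)@(15, 5): e=[12,24,60] → █
    (8,2)@(17, 5): e=[14,12,70] → █
    (9,2)@(19, 5): e=[16,0,80] → █  [on edge]
    (10,2)@(21, 5): e=[18,-12,90] → ·
    (1,3)@(3, 7): e=[34,84,-22] → ·
    (8,3)@(17, 7): e=[48,0,48] → █  [on edge]
    (7,4)@(15, 9): e=[80,0,16] → █  [on edge]
    (6,5)@(13, 11): e=[112,0,-16] → ·  [on edge]
    (5,6)@(11, 13): e=[144,0,-48] → ·  [on edge]
    (4,7)@(9, 15): e=[176,0,-80] → ·  [on edge]
  covered (16 px):
    · · · · · · · · · · ·
    · · · · · · · · · · ·
    · █ █ █ █ █ █ █ █ █ ·
    · · · · █ █ █ █ █ · ·
    · · · · · · █ █ · · ·
    · · · · · · · · · · ·
    · · · · · · · · · · ·
    · · · · · · · · · · ·

Z-buffer (winner per pixel, '.' = empty):
  . . 0 . . . . . . . .
  . 0 0 . 1 . . . . . .
  0 0 0 2 2 2 2 2 2 2 .
  0 0 0 1 2 2 2 2 2 . .
  . 0 0 1 . . 2 2 . . .
  . 0 0 . . . . . . . .
  . . 0 . . . . . . . .
  . . . . . . . . . . .

Answer: 2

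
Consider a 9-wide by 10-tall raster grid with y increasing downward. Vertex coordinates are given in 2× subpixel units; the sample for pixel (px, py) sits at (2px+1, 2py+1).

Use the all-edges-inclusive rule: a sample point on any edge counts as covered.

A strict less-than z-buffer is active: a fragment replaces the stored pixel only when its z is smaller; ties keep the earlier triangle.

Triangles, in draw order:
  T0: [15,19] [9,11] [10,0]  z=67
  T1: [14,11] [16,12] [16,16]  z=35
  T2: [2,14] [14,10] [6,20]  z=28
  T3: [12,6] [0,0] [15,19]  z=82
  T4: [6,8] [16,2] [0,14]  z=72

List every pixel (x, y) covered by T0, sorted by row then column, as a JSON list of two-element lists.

T0:
  2·area = 74
  edge (15, 19)→(9, 11): d=(-6,-8) inclusive
  edge (9, 11)→(10, 0): d=(1,-11) inclusive
  edge (10, 0)→(15, 19): d=(5,19) inclusive
    (1,1)@(3, 3): e=[0,-74,148] → .  [on edge]
    (5,2)@(11, 5): e=[52,16,6] → X
    (6,2)@(13, 5): e=[68,38,-32] → .
    (5,3)@(11, 7): e=[40,18,16] → X
    (6,3)@(13, 7): e=[56,40,-22] → .
    (5,4)@(11, 9): e=[28,20,26] → X
    (6,4)@(13, 9): e=[44,42,-12] → .
    (4,5)@(9, 11): e=[0,0,74] → X  [on edge]
    (6,5)@(13, 11): e=[32,44,-2] → .
    (4,6)@(9, 13): e=[-12,2,84] → .
    (5,6)@(11, 13): e=[4,24,46] → X
    (6,6)@(13, 13): e=[20,46,8] → X
    (7,9)@(15, 19): e=[0,74,0] → X  [on edge]
  covered (9 px):
    . . . . . . . . .
    . . . . . . . . .
    . . . . . X . . .
    . . . . . X . . .
    . . . . . X . . .
    . . . . X X . . .
    . . . . . X X . .
    . . . . . . X . .
    . . . . . . . . .
    . . . . . . . X .
T1:
  2·area = 8
  edge (14, 11)→(16, 12): d=(2,1) inclusive
  edge (16, 12)→(16, 16): d=(0,4) inclusive
  edge (16, 16)→(14, 11): d=(-2,-5) inclusive
    (7,6)@(15, 13): e=[3,4,1] → X
    (8,6)@(17, 13): e=[1,-4,11] → .
    (7,7)@(15, 15): e=[7,4,-3] → .
  covered (1 px):
    . . . . . . . . .
    . . . . . . . . .
    . . . . . . . . .
    . . . . . . . . .
    . . . . . . . . .
    . . . . . . . . .
    . . . . . . . X .
    . . . . . . . . .
    . . . . . . . . .
    . . . . . . . . .
T2:
  2·area = 88
  edge (2, 14)→(14, 10): d=(12,-4) inclusive
  edge (14, 10)→(6, 20): d=(-8,10) inclusive
  edge (6, 20)→(2, 14): d=(-4,-6) inclusive
    (8,4)@(17, 9): e=[0,-22,110] → .  [on edge]
    (5,5)@(11, 11): e=[0,22,66] → X  [on edge]
    (6,5)@(13, 11): e=[8,2,78] → X
    (7,5)@(15, 11): e=[16,-18,90] → .
    (2,6)@(5, 13): e=[0,66,22] → X  [on edge]
    (3,6)@(7, 13): e=[8,46,34] → X
    (4,6)@(9, 13): e=[16,26,46] → X
    (6,6)@(13, 13): e=[32,-14,70] → .
    (1,7)@(3, 15): e=[16,70,2] → X
    (5,7)@(11, 15): e=[48,-10,50] → .
    (1,8)@(3, 17): e=[40,54,-6] → .
    (2,8)@(5, 17): e=[48,34,6] → X
  covered (12 px):
    . . . . . . . . .
    . . . . . . . . .
    . . . . . . . . .
    . . . . . . . . .
    . . . . . . . . .
    . . . . . X X . .
    . . X X X X . . .
    . X X X X . . . .
    . . X X . . . . .
    . . . . . . . . .
T3:
  2·area = 138  (B↔C swapped to make it positive)
  edge (12, 6)→(15, 19): d=(3,13) inclusive
  edge (15, 19)→(0, 0): d=(-15,-19) inclusive
  edge (0, 0)→(12, 6): d=(12,6) inclusive
    (0,0)@(1, 1): e=[128,4,6] → X
    (1,0)@(3, 1): e=[102,42,-6] → .
    (0,1)@(1, 3): e=[134,-26,30] → .
    (1,1)@(3, 3): e=[108,12,18] → X
    (2,1)@(5, 3): e=[82,50,6] → X
    (3,1)@(7, 3): e=[56,88,-6] → .
    (1,2)@(3, 5): e=[114,-18,42] → .
    (2,2)@(5, 5): e=[88,20,30] → X
    (3,2)@(7, 5): e=[62,58,18] → X
    (4,2)@(9, 5): e=[36,96,6] → X
    (5,2)@(11, 5): e=[10,134,-6] → .
    (2,3)@(5, 7): e=[94,-10,54] → .
    (7,9)@(15, 19): e=[0,0,138] → X  [on edge]
  covered (18 px):
    X . . . . . . . .
    . X X . . . . . .
    . . X X X . . . .
    . . . X X X . . .
    . . . . X X . . .
    . . . . X X X . .
    . . . . . X X . .
    . . . . . . X . .
    . . . . . . . . .
    . . . . . . . X .
T4:
  2·area = 24
  edge (6, 8)→(16, 2): d=(10,-6) inclusive
  edge (16, 2)→(0, 14): d=(-16,12) inclusive
  edge (0, 14)→(6, 8): d=(6,-6) inclusive
    (6,0)@(13, 1): e=[-28,52,0] → .  [on edge]
    (5,1)@(11, 3): e=[-20,44,0] → .  [on edge]
    (4,2)@(9, 5): e=[-12,36,0] → .  [on edge]
    (5,2)@(11, 5): e=[0,12,12] → X  [on edge]
    (6,2)@(13, 5): e=[12,-12,24] → .
    (3,3)@(7, 7): e=[-4,28,0] → .  [on edge]
    (4,3)@(9, 7): e=[8,4,12] → X
    (5,3)@(11, 7): e=[20,-20,24] → .
    (2,4)@(5, 9): e=[4,20,0] → X  [on edge]
    (3,4)@(7, 9): e=[16,-4,12] → .
    (4,4)@(9, 9): e=[28,-28,24] → .
    (0,5)@(1, 11): e=[0,36,-12] → .  [on edge]
    (1,5)@(3, 11): e=[12,12,0] → X  [on edge]
    (0,6)@(1, 13): e=[20,4,0] → X  [on edge]
  covered (5 px):
    . . . . . . . . .
    . . . . . . . . .
    . . . . . X . . .
    . . . . X . . . .
    . . X . . . . . .
    . X . . . . . . .
    X . . . . . . . .
    . . . . . . . . .
    . . . . . . . . .
    . . . . . . . . .

Answer: [[5,2],[5,3],[5,4],[4,5],[5,5],[5,6],[6,6],[6,7],[7,9]]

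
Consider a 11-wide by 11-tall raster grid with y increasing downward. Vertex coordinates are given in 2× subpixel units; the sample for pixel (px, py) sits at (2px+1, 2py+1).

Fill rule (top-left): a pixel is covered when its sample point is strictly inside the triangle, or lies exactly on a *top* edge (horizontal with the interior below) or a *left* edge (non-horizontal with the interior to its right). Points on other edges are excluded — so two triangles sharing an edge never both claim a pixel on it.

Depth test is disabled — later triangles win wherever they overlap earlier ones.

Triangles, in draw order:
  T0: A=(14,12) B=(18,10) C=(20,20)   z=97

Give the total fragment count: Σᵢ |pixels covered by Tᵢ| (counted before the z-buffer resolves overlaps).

T0:
  2·area = 44
  edge (14, 12)→(18, 10): d=(4,-2) top-left  bias=+0
  edge (18, 10)→(20, 20): d=(2,10) right/bottom  bias=-1
  edge (20, 20)→(14, 12): d=(-6,-8) top-left  bias=+0
    (8,2)@(17, 5): e=[-22,0,66] → ·  [on edge]
    (8,5)@(17, 11): e=[2,12,30] → #
    (9,5)@(19, 11): e=[6,-8,46] → ·
    (7,6)@(15, 13): e=[6,36,2] → #
    (9,6)@(19, 13): e=[14,-4,34] → ·
    (7,7)@(15, 15): e=[14,40,-10] → ·
    (8,7)@(17, 15): e=[18,20,6] → #
    (9,7)@(19, 15): e=[22,0,22] → ·  [on edge]
    (8,8)@(17, 17): e=[26,24,-6] → ·
    (9,8)@(19, 17): e=[30,4,10] → #
    (10,8)@(21, 17): e=[34,-16,26] → ·
    (9,9)@(19, 19): e=[38,8,-2] → ·
  covered (5 px):
    · · · · · · · · · · ·
    · · · · · · · · · · ·
    · · · · · · · · · · ·
    · · · · · · · · · · ·
    · · · · · · · · · · ·
    · · · · · · · · # · ·
    · · · · · · · # # · ·
    · · · · · · · · # · ·
    · · · · · · · · · # ·
    · · · · · · · · · · ·
    · · · · · · · · · · ·

Answer: 5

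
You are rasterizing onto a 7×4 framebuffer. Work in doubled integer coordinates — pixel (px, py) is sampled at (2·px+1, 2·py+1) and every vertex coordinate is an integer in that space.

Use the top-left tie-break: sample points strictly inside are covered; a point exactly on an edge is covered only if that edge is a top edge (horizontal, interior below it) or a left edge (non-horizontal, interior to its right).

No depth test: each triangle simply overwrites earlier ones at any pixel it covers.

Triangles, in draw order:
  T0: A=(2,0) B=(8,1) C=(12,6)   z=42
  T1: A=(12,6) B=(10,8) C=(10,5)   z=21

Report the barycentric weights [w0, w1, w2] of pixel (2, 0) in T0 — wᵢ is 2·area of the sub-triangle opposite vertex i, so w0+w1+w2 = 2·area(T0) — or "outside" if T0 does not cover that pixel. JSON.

T0:
  2·area = 26
  edge (2, 0)→(8, 1): d=(6,1) right/bottom  bias=-1
  edge (8, 1)→(12, 6): d=(4,5) right/bottom  bias=-1
  edge (12, 6)→(2, 0): d=(-10,-6) top-left  bias=+0
    (2,0)@(5, 1): e=[3,15,8] → X
    (3,0)@(7, 1): e=[1,5,20] → X
    (4,0)@(9, 1): e=[-1,-5,32] → .
    (2,1)@(5, 3): e=[15,23,-12] → .
    (3,1)@(7, 3): e=[13,13,0] → X  [on edge]
    (4,1)@(9, 3): e=[11,3,12] → X
    (5,1)@(11, 3): e=[9,-7,24] → .
    (3,2)@(7, 5): e=[25,21,-20] → .
    (4,2)@(9, 5): e=[23,11,-8] → .
    (5,2)@(11, 5): e=[21,1,4] → X
    (6,2)@(13, 5): e=[19,-9,16] → .
    (5,3)@(11, 7): e=[33,9,-16] → .
  covered (5 px):
    . . X X . . .
    . . . X X . .
    . . . . . X .
    . . . . . . .
T1:
  2·area = 6
  edge (12, 6)→(10, 8): d=(-2,2) right/bottom  bias=-1
  edge (10, 8)→(10, 5): d=(0,-3) top-left  bias=+0
  edge (10, 5)→(12, 6): d=(2,1) right/bottom  bias=-1
    (6,2)@(13, 5): e=[0,9,-3] → .  [on edge]
    (5,3)@(11, 7): e=[0,3,3] → .  [on edge]
  covered (0 px):
    . . . . . . .
    . . . . . . .
    . . . . . . .
    . . . . . . .

Final: [15,8,3]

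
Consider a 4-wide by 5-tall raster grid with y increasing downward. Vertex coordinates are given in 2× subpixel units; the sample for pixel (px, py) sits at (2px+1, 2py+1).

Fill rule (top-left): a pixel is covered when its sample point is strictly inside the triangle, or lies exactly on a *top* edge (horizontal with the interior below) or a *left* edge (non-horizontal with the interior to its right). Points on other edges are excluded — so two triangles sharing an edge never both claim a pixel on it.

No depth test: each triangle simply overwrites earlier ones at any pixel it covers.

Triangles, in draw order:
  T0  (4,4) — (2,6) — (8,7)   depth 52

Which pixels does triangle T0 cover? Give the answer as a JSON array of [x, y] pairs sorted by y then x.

T0:
  2·area = 14  (B↔C swapped to make it positive)
  edge (4, 4)→(8, 7): d=(4,3) right/bottom  bias=-1
  edge (8, 7)→(2, 6): d=(-6,-1) top-left  bias=+0
  edge (2, 6)→(4, 4): d=(2,-2) top-left  bias=+0
    (3,0)@(7, 1): e=[-21,35,0] → ·  [on edge]
    (2,1)@(5, 3): e=[-7,21,0] → ·  [on edge]
    (1,2)@(3, 5): e=[7,7,0] → #  [on edge]
    (2,2)@(5, 5): e=[1,9,4] → #
    (3,2)@(7, 5): e=[-5,11,8] → ·
    (0,3)@(1, 7): e=[21,-7,0] → ·  [on edge]
    (1,3)@(3, 7): e=[15,-5,4] → ·
    (2,3)@(5, 7): e=[9,-3,8] → ·
  covered (2 px):
    · · · ·
    · · · ·
    · # # ·
    · · · ·
    · · · ·

Answer: [[1,2],[2,2]]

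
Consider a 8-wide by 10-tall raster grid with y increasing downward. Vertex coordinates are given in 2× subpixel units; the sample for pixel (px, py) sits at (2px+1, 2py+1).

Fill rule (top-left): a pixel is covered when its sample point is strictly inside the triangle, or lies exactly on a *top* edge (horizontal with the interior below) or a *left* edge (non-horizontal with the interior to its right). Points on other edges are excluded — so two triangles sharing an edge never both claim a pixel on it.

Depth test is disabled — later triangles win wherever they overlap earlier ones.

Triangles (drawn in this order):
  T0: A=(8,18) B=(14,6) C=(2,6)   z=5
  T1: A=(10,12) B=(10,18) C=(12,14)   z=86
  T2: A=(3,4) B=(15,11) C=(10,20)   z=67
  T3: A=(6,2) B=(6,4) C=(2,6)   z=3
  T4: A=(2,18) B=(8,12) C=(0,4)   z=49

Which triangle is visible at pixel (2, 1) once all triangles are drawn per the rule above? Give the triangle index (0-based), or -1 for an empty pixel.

T0:
  2·area = 144  (B↔C swapped to make it positive)
  edge (8, 18)→(2, 6): d=(-6,-12) top-left  bias=+0
  edge (2, 6)→(14, 6): d=(12,0) top-left  bias=+0
  edge (14, 6)→(8, 18): d=(-6,12) right/bottom  bias=-1
    (1,3)@(3, 7): e=[6,12,126] → X
    (2,3)@(5, 7): e=[30,12,102] → X
    (3,3)@(7, 7): e=[54,12,78] → X
    (4,3)@(9, 7): e=[78,12,54] → X
    (5,3)@(11, 7): e=[102,12,30] → X
    (6,3)@(13, 7): e=[126,12,6] → X
    (7,3)@(15, 7): e=[150,12,-18] → .
    (1,4)@(3, 9): e=[-6,36,114] → .
    (2,4)@(5, 9): e=[18,36,90] → X
    (6,4)@(13, 9): e=[114,36,-6] → .
    (2,5)@(5, 11): e=[6,60,78] → X
    (6,5)@(13, 11): e=[102,60,-18] → .
  covered (18 px):
    . . . . . . . .
    . . . . . . . .
    . . . . . . . .
    . X X X X X X .
    . . X X X X . .
    . . X X X X . .
    . . . X X . . .
    . . . X X . . .
    . . . . . . . .
    . . . . . . . .
T1:
  2·area = 12  (B↔C swapped to make it positive)
  edge (10, 12)→(12, 14): d=(2,2) right/bottom  bias=-1
  edge (12, 14)→(10, 18): d=(-2,4) right/bottom  bias=-1
  edge (10, 18)→(10, 12): d=(0,-6) top-left  bias=+0
    (0,1)@(1, 3): e=[0,66,-54] → .  [on edge]
    (1,2)@(3, 5): e=[0,54,-42] → .  [on edge]
    (2,3)@(5, 7): e=[0,42,-30] → .  [on edge]
    (3,4)@(7, 9): e=[0,30,-18] → .  [on edge]
    (4,5)@(9, 11): e=[0,18,-6] → .  [on edge]
    (5,6)@(11, 13): e=[0,6,6] → .  [on edge]
    (5,7)@(11, 15): e=[4,2,6] → X
    (6,7)@(13, 15): e=[0,-6,18] → .  [on edge]
    (5,8)@(11, 17): e=[8,-2,6] → .
    (7,8)@(15, 17): e=[0,-18,30] → .  [on edge]
  covered (1 px):
    . . . . . . . .
    . . . . . . . .
    . . . . . . . .
    . . . . . . . .
    . . . . . . . .
    . . . . . . . .
    . . . . . . . .
    . . . . . X . .
    . . . . . . . .
    . . . . . . . .
T2:
  2·area = 143
  edge (3, 4)→(15, 11): d=(12,7) right/bottom  bias=-1
  edge (15, 11)→(10, 20): d=(-5,9) right/bottom  bias=-1
  edge (10, 20)→(3, 4): d=(-7,-16) top-left  bias=+0
    (2,3)@(5, 7): e=[22,110,11] → X
    (3,3)@(7, 7): e=[8,92,43] → X
    (4,3)@(9, 7): e=[-6,74,75] → .
    (2,4)@(5, 9): e=[46,100,-3] → .
    (3,4)@(7, 9): e=[32,82,29] → X
    (4,4)@(9, 9): e=[18,64,61] → X
    (5,4)@(11, 9): e=[4,46,93] → X
    (6,4)@(13, 9): e=[-10,28,125] → .
    (3,5)@(7, 11): e=[56,72,15] → X
    (6,5)@(13, 11): e=[14,18,111] → X
    (7,5)@(15, 11): e=[0,0,143] → .  [on edge]
    (3,6)@(7, 13): e=[80,62,1] → X
  covered (17 px):
    . . . . . . . .
    . . . . . . . .
    . . . . . . . .
    . . X X . . . .
    . . . X X X . .
    . . . X X X X .
    . . . X X X X .
    . . . . X X . .
    . . . . X X . .
    . . . . . . . .
T3:
  2·area = 8
  edge (6, 2)→(6, 4): d=(0,2) right/bottom  bias=-1
  edge (6, 4)→(2, 6): d=(-4,2) right/bottom  bias=-1
  edge (2, 6)→(6, 2): d=(4,-4) top-left  bias=+0
    (3,0)@(7, 1): e=[-2,10,0] → .  [on edge]
    (2,1)@(5, 3): e=[2,6,0] → X  [on edge]
    (3,1)@(7, 3): e=[-2,2,8] → .
    (1,2)@(3, 5): e=[6,2,0] → X  [on edge]
    (2,2)@(5, 5): e=[2,-2,8] → .
    (0,3)@(1, 7): e=[10,-2,0] → .  [on edge]
    (1,3)@(3, 7): e=[6,-6,8] → .
  covered (2 px):
    . . . . . . . .
    . . X . . . . .
    . X . . . . . .
    . . . . . . . .
    . . . . . . . .
    . . . . . . . .
    . . . . . . . .
    . . . . . . . .
    . . . . . . . .
    . . . . . . . .
T4:
  2·area = 96  (B↔C swapped to make it positive)
  edge (2, 18)→(0, 4): d=(-2,-14) top-left  bias=+0
  edge (0, 4)→(8, 12): d=(8,8) right/bottom  bias=-1
  edge (8, 12)→(2, 18): d=(-6,6) right/bottom  bias=-1
    (0,2)@(1, 5): e=[12,0,84] → .  [on edge]
    (7,2)@(15, 5): e=[208,-112,0] → .  [on edge]
    (0,3)@(1, 7): e=[8,16,72] → X
    (1,3)@(3, 7): e=[36,0,60] → .  [on edge]
    (6,3)@(13, 7): e=[176,-80,0] → .  [on edge]
    (0,4)@(1, 9): e=[4,32,60] → X
    (1,4)@(3, 9): e=[32,16,48] → X
    (2,4)@(5, 9): e=[60,0,36] → .  [on edge]
    (5,4)@(11, 9): e=[144,-48,0] → .  [on edge]
    (0,5)@(1, 11): e=[0,48,48] → X  [on edge]
    (2,5)@(5, 11): e=[56,16,24] → X
    (3,5)@(7, 11): e=[84,0,12] → .  [on edge]
    (4,5)@(9, 11): e=[112,-16,0] → .  [on edge]
    (3,6)@(7, 13): e=[80,16,0] → .  [on edge]
    (4,6)@(9, 13): e=[108,0,-12] → .  [on edge]
    (2,7)@(5, 15): e=[48,48,0] → .  [on edge]
    (5,7)@(11, 15): e=[132,0,-36] → .  [on edge]
    (1,8)@(3, 17): e=[16,80,0] → .  [on edge]
    (6,8)@(13, 17): e=[156,0,-60] → .  [on edge]
    (0,9)@(1, 19): e=[-16,112,0] → .  [on edge]
    (7,9)@(15, 19): e=[180,0,-84] → .  [on edge]
  covered (9 px):
    . . . . . . . .
    . . . . . . . .
    . . . . . . . .
    X . . . . . . .
    X X . . . . . .
    X X X . . . . .
    . X X . . . . .
    . X . . . . . .
    . . . . . . . .
    . . . . . . . .

Z-buffer (winner per pixel, '.' = empty):
  . . . . . . . .
  . . 3 . . . . .
  . 3 . . . . . .
  4 0 2 2 0 0 0 .
  4 4 0 2 2 2 . .
  4 4 4 2 2 2 2 .
  . 4 4 2 2 2 2 .
  . 4 . 0 2 2 . .
  . . . . 2 2 . .
  . . . . . . . .

Result: 3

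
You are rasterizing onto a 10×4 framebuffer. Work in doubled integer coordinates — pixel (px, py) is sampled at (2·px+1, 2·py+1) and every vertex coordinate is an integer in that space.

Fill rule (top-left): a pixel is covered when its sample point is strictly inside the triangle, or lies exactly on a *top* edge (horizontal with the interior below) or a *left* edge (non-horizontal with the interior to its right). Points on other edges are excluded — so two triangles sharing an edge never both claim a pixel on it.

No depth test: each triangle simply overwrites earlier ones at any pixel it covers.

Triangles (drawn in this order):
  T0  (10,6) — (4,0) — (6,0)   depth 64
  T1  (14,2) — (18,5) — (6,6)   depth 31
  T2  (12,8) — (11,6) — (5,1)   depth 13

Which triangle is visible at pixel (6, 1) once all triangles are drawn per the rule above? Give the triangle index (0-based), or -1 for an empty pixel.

T0:
  2·area = 12
  edge (10, 6)→(4, 0): d=(-6,-6) top-left  bias=+0
  edge (4, 0)→(6, 0): d=(2,0) top-left  bias=+0
  edge (6, 0)→(10, 6): d=(4,6) right/bottom  bias=-1
    (2,0)@(5, 1): e=[0,2,10] → #  [on edge]
    (3,0)@(7, 1): e=[12,2,-2] → ·
    (2,1)@(5, 3): e=[-12,6,18] → ·
    (3,1)@(7, 3): e=[0,6,6] → #  [on edge]
    (4,1)@(9, 3): e=[12,6,-6] → ·
    (3,2)@(7, 5): e=[-12,10,14] → ·
    (4,2)@(9, 5): e=[0,10,2] → #  [on edge]
    (5,2)@(11, 5): e=[12,10,-10] → ·
    (4,3)@(9, 7): e=[-12,14,10] → ·
    (5,3)@(11, 7): e=[0,14,-2] → ·  [on edge]
  covered (3 px):
    · · # · · · · · · ·
    · · · # · · · · · ·
    · · · · # · · · · ·
    · · · · · · · · · ·
T1:
  2·area = 40
  edge (14, 2)→(18, 5): d=(4,3) right/bottom  bias=-1
  edge (18, 5)→(6, 6): d=(-12,1) right/bottom  bias=-1
  edge (6, 6)→(14, 2): d=(8,-4) top-left  bias=+0
    (6,1)@(13, 3): e=[7,29,4] → #
    (7,1)@(15, 3): e=[1,27,12] → #
    (8,1)@(17, 3): e=[-5,25,20] → ·
    (4,2)@(9, 5): e=[27,9,4] → #
    (5,2)@(11, 5): e=[21,7,12] → #
    (8,2)@(17, 5): e=[3,1,36] → #
    (9,2)@(19, 5): e=[-3,-1,44] → ·
    (4,3)@(9, 7): e=[35,-15,20] → ·
    (5,3)@(11, 7): e=[29,-17,28] → ·
    (6,3)@(13, 7): e=[23,-19,36] → ·
    (7,3)@(15, 7): e=[17,-21,44] → ·
    (8,3)@(17, 7): e=[11,-23,52] → ·
  covered (7 px):
    · · · · · · · · · ·
    · · · · · · # # · ·
    · · · · # # # # # ·
    · · · · · · · · · ·
T2:
  2·area = 7  (B↔C swapped to make it positive)
  edge (12, 8)→(5, 1): d=(-7,-7) top-left  bias=+0
  edge (5, 1)→(11, 6): d=(6,5) right/bottom  bias=-1
  edge (11, 6)→(12, 8): d=(1,2) right/bottom  bias=-1
    (2,0)@(5, 1): e=[0,0,7] → ·  [on edge]
    (3,1)@(7, 3): e=[0,2,5] → #  [on edge]
    (4,1)@(9, 3): e=[14,-8,1] → ·
    (3,2)@(7, 5): e=[-14,14,7] → ·
    (4,2)@(9, 5): e=[0,4,3] → #  [on edge]
    (5,2)@(11, 5): e=[14,-6,-1] → ·
    (4,3)@(9, 7): e=[-14,16,5] → ·
    (5,3)@(11, 7): e=[0,6,1] → #  [on edge]
    (6,3)@(13, 7): e=[14,-4,-3] → ·
  covered (3 px):
    · · · · · · · · · ·
    · · · # · · · · · ·
    · · · · # · · · · ·
    · · · · · # · · · ·

Z-buffer (winner per pixel, '.' = empty):
  . . 0 . . . . . . .
  . . . 2 . . 1 1 . .
  . . . . 2 1 1 1 1 .
  . . . . . 2 . . . .

Final: 1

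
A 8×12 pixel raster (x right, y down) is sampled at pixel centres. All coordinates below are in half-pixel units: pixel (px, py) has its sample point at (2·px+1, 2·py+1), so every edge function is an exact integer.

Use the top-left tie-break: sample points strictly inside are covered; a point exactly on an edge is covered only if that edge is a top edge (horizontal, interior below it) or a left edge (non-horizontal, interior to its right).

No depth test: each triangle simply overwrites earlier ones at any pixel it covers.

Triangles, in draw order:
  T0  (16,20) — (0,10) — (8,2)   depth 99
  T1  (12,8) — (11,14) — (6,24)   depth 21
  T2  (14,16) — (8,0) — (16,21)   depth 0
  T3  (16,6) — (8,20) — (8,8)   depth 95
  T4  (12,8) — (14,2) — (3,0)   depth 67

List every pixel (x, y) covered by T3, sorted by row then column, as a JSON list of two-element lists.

T0:
  2·area = 208
  edge (16, 20)→(0, 10): d=(-16,-10) top-left  bias=+0
  edge (0, 10)→(8, 2): d=(8,-8) top-left  bias=+0
  edge (8, 2)→(16, 20): d=(8,18) right/bottom  bias=-1
    (4,0)@(9, 1): e=[234,0,-26] → ·  [on edge]
    (3,1)@(7, 3): e=[182,0,26] → █  [on edge]
    (4,1)@(9, 3): e=[202,16,-10] → ·
    (2,2)@(5, 5): e=[130,0,78] → █  [on edge]
    (4,2)@(9, 5): e=[170,32,6] → █
    (5,2)@(11, 5): e=[190,48,-30] → ·
    (1,3)@(3, 7): e=[78,0,130] → █  [on edge]
    (5,3)@(11, 7): e=[158,64,-14] → ·
    (0,4)@(1, 9): e=[26,0,182] → █  [on edge]
    (5,4)@(11, 9): e=[126,80,2] → █
    (6,4)@(13, 9): e=[146,96,-34] → ·
    (0,5)@(1, 11): e=[-6,16,198] → ·
  covered (28 px):
    · · · · · · · ·
    · · · █ · · · ·
    · · █ █ █ · · ·
    · █ █ █ █ · · ·
    █ █ █ █ █ █ · ·
    · █ █ █ █ █ · ·
    · · █ █ █ █ · ·
    · · · · █ █ █ ·
    · · · · · · █ ·
    · · · · · · · █
    · · · · · · · ·
    · · · · · · · ·
T1:
  2·area = 20
  edge (12, 8)→(11, 14): d=(-1,6) right/bottom  bias=-1
  edge (11, 14)→(6, 24): d=(-5,10) right/bottom  bias=-1
  edge (6, 24)→(12, 8): d=(6,-16) top-left  bias=+0
    (5,5)@(11, 11): e=[3,15,2] → █
    (6,5)@(13, 11): e=[-9,-5,34] → ·
    (5,6)@(11, 13): e=[1,5,14] → █
    (6,6)@(13, 13): e=[-11,-15,46] → ·
    (5,7)@(11, 15): e=[-1,-5,26] → ·
    (4,8)@(9, 17): e=[9,5,6] → █
    (5,8)@(11, 17): e=[-3,-15,38] → ·
    (4,9)@(9, 19): e=[7,-5,18] → ·
  covered (3 px):
    · · · · · · · ·
    · · · · · · · ·
    · · · · · · · ·
    · · · · · · · ·
    · · · · · · · ·
    · · · · · █ · ·
    · · · · · █ · ·
    · · · · · · · ·
    · · · · █ · · ·
    · · · · · · · ·
    · · · · · · · ·
    · · · · · · · ·
T2:
  2·area = 2
  edge (14, 16)→(8, 0): d=(-6,-16) top-left  bias=+0
  edge (8, 0)→(16, 21): d=(8,21) right/bottom  bias=-1
  edge (16, 21)→(14, 16): d=(-2,-5) top-left  bias=+0
  covered (0 px):
    · · · · · · · ·
    · · · · · · · ·
    · · · · · · · ·
    · · · · · · · ·
    · · · · · · · ·
    · · · · · · · ·
    · · · · · · · ·
    · · · · · · · ·
    · · · · · · · ·
    · · · · · · · ·
    · · · · · · · ·
    · · · · · · · ·
T3:
  2·area = 96
  edge (16, 6)→(8, 20): d=(-8,14) right/bottom  bias=-1
  edge (8, 20)→(8, 8): d=(0,-12) top-left  bias=+0
  edge (8, 8)→(16, 6): d=(8,-2) top-left  bias=+0
    (6,3)@(13, 7): e=[34,60,2] → █
    (7,3)@(15, 7): e=[6,84,6] → █
    (4,4)@(9, 9): e=[74,12,10] → █
    (5,4)@(11, 9): e=[46,36,14] → █
    (7,4)@(15, 9): e=[-10,84,22] → ·
    (4,5)@(9, 11): e=[58,12,26] → █
    (7,5)@(15, 11): e=[-26,84,38] → ·
    (4,6)@(9, 13): e=[42,12,42] → █
    (6,6)@(13, 13): e=[-14,60,50] → ·
    (4,7)@(9, 15): e=[26,12,58] → █
    (5,7)@(11, 15): e=[-2,36,62] → ·
    (4,8)@(9, 17): e=[10,12,74] → █
  covered (12 px):
    · · · · · · · ·
    · · · · · · · ·
    · · · · · · · ·
    · · · · · · █ █
    · · · · █ █ █ ·
    · · · · █ █ █ ·
    · · · · █ █ · ·
    · · · · █ · · ·
    · · · · █ · · ·
    · · · · · · · ·
    · · · · · · · ·
    · · · · · · · ·
T4:
  2·area = 70  (B↔C swapped to make it positive)
  edge (12, 8)→(3, 0): d=(-9,-8) top-left  bias=+0
  edge (3, 0)→(14, 2): d=(11,2) right/bottom  bias=-1
  edge (14, 2)→(12, 8): d=(-2,6) right/bottom  bias=-1
    (2,0)@(5, 1): e=[7,7,56] → █
    (3,0)@(7, 1): e=[23,3,44] → █
    (4,0)@(9, 1): e=[39,-1,32] → ·
    (2,1)@(5, 3): e=[-11,29,52] → ·
    (3,1)@(7, 3): e=[5,25,40] → █
    (4,1)@(9, 3): e=[21,21,28] → █
    (5,1)@(11, 3): e=[37,17,16] → █
    (6,1)@(13, 3): e=[53,13,4] → █
    (7,1)@(15, 3): e=[69,9,-8] → ·
    (3,2)@(7, 5): e=[-13,47,36] → ·
    (4,2)@(9, 5): e=[3,43,24] → █
    (6,2)@(13, 5): e=[35,35,0] → ·  [on edge]
    (5,5)@(11, 11): e=[-35,105,0] → ·  [on edge]
    (4,8)@(9, 17): e=[-105,175,0] → ·  [on edge]
    (3,11)@(7, 23): e=[-175,245,0] → ·  [on edge]
  covered (9 px):
    · · █ █ · · · ·
    · · · █ █ █ █ ·
    · · · · █ █ · ·
    · · · · · █ · ·
    · · · · · · · ·
    · · · · · · · ·
    · · · · · · · ·
    · · · · · · · ·
    · · · · · · · ·
    · · · · · · · ·
    · · · · · · · ·
    · · · · · · · ·

Answer: [[6,3],[7,3],[4,4],[5,4],[6,4],[4,5],[5,5],[6,5],[4,6],[5,6],[4,7],[4,8]]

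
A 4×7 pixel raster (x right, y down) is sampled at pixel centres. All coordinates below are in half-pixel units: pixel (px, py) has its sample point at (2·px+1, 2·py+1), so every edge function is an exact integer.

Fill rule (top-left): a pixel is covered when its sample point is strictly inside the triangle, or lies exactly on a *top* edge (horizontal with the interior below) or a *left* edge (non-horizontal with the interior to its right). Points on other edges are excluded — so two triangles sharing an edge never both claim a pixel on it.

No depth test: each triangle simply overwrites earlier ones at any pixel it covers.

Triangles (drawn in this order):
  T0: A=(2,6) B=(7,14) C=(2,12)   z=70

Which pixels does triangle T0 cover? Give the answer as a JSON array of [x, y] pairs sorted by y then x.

T0:
  2·area = 30
  edge (2, 6)→(7, 14): d=(5,8) right/bottom  bias=-1
  edge (7, 14)→(2, 12): d=(-5,-2) top-left  bias=+0
  edge (2, 12)→(2, 6): d=(0,-6) top-left  bias=+0
    (1,4)@(3, 9): e=[7,17,6] → █
    (2,4)@(5, 9): e=[-9,21,18] → ·
    (1,5)@(3, 11): e=[17,7,6] → █
    (2,5)@(5, 11): e=[1,11,18] → █
    (3,5)@(7, 11): e=[-15,15,30] → ·
    (1,6)@(3, 13): e=[27,-3,6] → ·
    (2,6)@(5, 13): e=[11,1,18] → █
    (3,6)@(7, 13): e=[-5,5,30] → ·
  covered (4 px):
    · · · ·
    · · · ·
    · · · ·
    · · · ·
    · █ · ·
    · █ █ ·
    · · █ ·

Answer: [[1,4],[1,5],[2,5],[2,6]]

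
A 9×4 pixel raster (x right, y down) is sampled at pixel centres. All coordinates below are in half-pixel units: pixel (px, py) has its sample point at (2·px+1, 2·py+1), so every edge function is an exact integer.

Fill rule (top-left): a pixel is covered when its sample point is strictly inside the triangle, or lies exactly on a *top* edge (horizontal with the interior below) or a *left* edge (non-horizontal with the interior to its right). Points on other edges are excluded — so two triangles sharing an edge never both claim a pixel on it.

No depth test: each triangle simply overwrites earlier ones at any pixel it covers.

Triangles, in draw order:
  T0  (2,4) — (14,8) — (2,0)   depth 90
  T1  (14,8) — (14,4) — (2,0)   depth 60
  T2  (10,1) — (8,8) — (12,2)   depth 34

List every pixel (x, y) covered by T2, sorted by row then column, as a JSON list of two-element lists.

T0:
  2·area = 48  (B↔C swapped to make it positive)
  edge (2, 4)→(2, 0): d=(0,-4) top-left  bias=+0
  edge (2, 0)→(14, 8): d=(12,8) right/bottom  bias=-1
  edge (14, 8)→(2, 4): d=(-12,-4) top-left  bias=+0
    (1,0)@(3, 1): e=[4,4,40] → X
    (2,0)@(5, 1): e=[12,-12,48] → .
    (1,1)@(3, 3): e=[4,28,16] → X
    (2,1)@(5, 3): e=[12,12,24] → X
    (3,1)@(7, 3): e=[20,-4,32] → .
    (1,2)@(3, 5): e=[4,52,-8] → .
    (2,2)@(5, 5): e=[12,36,0] → X  [on edge]
    (3,2)@(7, 5): e=[20,20,8] → X
    (4,2)@(9, 5): e=[28,4,16] → X
    (5,2)@(11, 5): e=[36,-12,24] → .
    (2,3)@(5, 7): e=[12,60,-24] → .
    (3,3)@(7, 7): e=[20,44,-16] → .
    (5,3)@(11, 7): e=[36,12,0] → X  [on edge]
  covered (7 px):
    . X . . . . . . .
    . X X . . . . . .
    . . X X X . . . .
    . . . . . X . . .
T1:
  2·area = 48  (B↔C swapped to make it positive)
  edge (14, 8)→(2, 0): d=(-12,-8) top-left  bias=+0
  edge (2, 0)→(14, 4): d=(12,4) right/bottom  bias=-1
  edge (14, 4)→(14, 8): d=(0,4) right/bottom  bias=-1
    (2,0)@(5, 1): e=[12,0,36] → .  [on edge]
    (3,1)@(7, 3): e=[4,16,28] → X
    (4,1)@(9, 3): e=[20,8,20] → X
    (5,1)@(11, 3): e=[36,0,12] → .  [on edge]
    (3,2)@(7, 5): e=[-20,40,28] → .
    (4,2)@(9, 5): e=[-4,32,20] → .
    (5,2)@(11, 5): e=[12,24,12] → X
    (6,2)@(13, 5): e=[28,16,4] → X
    (7,2)@(15, 5): e=[44,8,-4] → .
    (8,2)@(17, 5): e=[60,0,-12] → .  [on edge]
    (5,3)@(11, 7): e=[-12,48,12] → .
    (6,3)@(13, 7): e=[4,40,4] → X
  covered (5 px):
    . . . . . . . . .
    . . . X X . . . .
    . . . . . X X . .
    . . . . . . X . .
T2:
  2·area = 16  (B↔C swapped to make it positive)
  edge (10, 1)→(12, 2): d=(2,1) right/bottom  bias=-1
  edge (12, 2)→(8, 8): d=(-4,6) right/bottom  bias=-1
  edge (8, 8)→(10, 1): d=(2,-7) top-left  bias=+0
    (5,1)@(11, 3): e=[3,2,11] → X
    (6,1)@(13, 3): e=[1,-10,25] → .
    (4,2)@(9, 5): e=[9,6,1] → X
    (5,2)@(11, 5): e=[7,-6,15] → .
    (4,3)@(9, 7): e=[13,-2,5] → .
  covered (2 px):
    . . . . . . . . .
    . . . . . X . . .
    . . . . X . . . .
    . . . . . . . . .

Final: [[5,1],[4,2]]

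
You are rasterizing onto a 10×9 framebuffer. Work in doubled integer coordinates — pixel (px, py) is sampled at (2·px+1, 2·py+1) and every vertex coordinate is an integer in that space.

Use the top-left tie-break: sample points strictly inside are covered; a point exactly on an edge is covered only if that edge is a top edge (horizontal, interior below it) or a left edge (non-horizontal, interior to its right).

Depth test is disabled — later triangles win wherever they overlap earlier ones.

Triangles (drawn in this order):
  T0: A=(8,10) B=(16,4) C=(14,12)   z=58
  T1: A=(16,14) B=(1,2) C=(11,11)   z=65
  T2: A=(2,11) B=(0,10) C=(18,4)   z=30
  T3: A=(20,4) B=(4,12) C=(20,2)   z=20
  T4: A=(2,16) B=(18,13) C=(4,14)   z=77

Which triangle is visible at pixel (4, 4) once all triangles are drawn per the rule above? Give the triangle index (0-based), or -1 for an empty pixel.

T0:
  2·area = 52
  edge (8, 10)→(16, 4): d=(8,-6) top-left  bias=+0
  edge (16, 4)→(14, 12): d=(-2,8) right/bottom  bias=-1
  edge (14, 12)→(8, 10): d=(-6,-2) top-left  bias=+0
    (7,2)@(15, 5): e=[2,6,44] → X
    (8,2)@(17, 5): e=[14,-10,48] → .
    (6,3)@(13, 7): e=[6,18,28] → X
    (8,3)@(17, 7): e=[30,-14,36] → .
    (2,4)@(5, 9): e=[-26,78,0] → .  [on edge]
    (5,4)@(11, 9): e=[10,30,12] → X
    (7,4)@(15, 9): e=[34,-2,20] → .
    (5,5)@(11, 11): e=[26,26,0] → X  [on edge]
    (7,5)@(15, 11): e=[50,-6,8] → .
    (5,6)@(11, 13): e=[42,22,-12] → .
    (6,6)@(13, 13): e=[54,6,-8] → .
    (8,6)@(17, 13): e=[78,-26,0] → .  [on edge]
  covered (7 px):
    . . . . . . . . . .
    . . . . . . . . . .
    . . . . . . . X . .
    . . . . . . X X . .
    . . . . . X X . . .
    . . . . . X X . . .
    . . . . . . . . . .
    . . . . . . . . . .
    . . . . . . . . . .
T1:
  2·area = 15  (B↔C swapped to make it positive)
  edge (16, 14)→(11, 11): d=(-5,-3) top-left  bias=+0
  edge (11, 11)→(1, 2): d=(-10,-9) top-left  bias=+0
  edge (1, 2)→(16, 14): d=(15,12) right/bottom  bias=-1
    (0,2)@(1, 5): e=[0,-30,45] → .  [on edge]
    (3,3)@(7, 7): e=[8,4,3] → X
    (4,3)@(9, 7): e=[14,22,-21] → .
    (3,4)@(7, 9): e=[-2,-16,33] → .
    (4,4)@(9, 9): e=[4,2,9] → X
    (5,4)@(11, 9): e=[10,20,-15] → .
    (4,5)@(9, 11): e=[-6,-18,39] → .
    (5,5)@(11, 11): e=[0,0,15] → X  [on edge]
    (6,5)@(13, 11): e=[6,18,-9] → .
    (5,6)@(11, 13): e=[-10,-20,45] → .
  covered (3 px):
    . . . . . . . . . .
    . . . . . . . . . .
    . . . . . . . . . .
    . . . X . . . . . .
    . . . . X . . . . .
    . . . . . X . . . .
    . . . . . . . . . .
    . . . . . . . . . .
    . . . . . . . . . .
T2:
  2·area = 30
  edge (2, 11)→(0, 10): d=(-2,-1) top-left  bias=+0
  edge (0, 10)→(18, 4): d=(18,-6) top-left  bias=+0
  edge (18, 4)→(2, 11): d=(-16,7) right/bottom  bias=-1
    (7,2)@(15, 5): e=[25,0,5] → X  [on edge]
    (8,2)@(17, 5): e=[27,12,-9] → .
    (4,3)@(9, 7): e=[15,0,15] → X  [on edge]
    (5,3)@(11, 7): e=[17,12,1] → X
    (6,3)@(13, 7): e=[19,24,-13] → .
    (7,3)@(15, 7): e=[21,36,-27] → .
    (1,4)@(3, 9): e=[5,0,25] → X  [on edge]
    (2,4)@(5, 9): e=[7,12,11] → X
    (3,4)@(7, 9): e=[9,24,-3] → .
    (4,4)@(9, 9): e=[11,36,-17] → .
    (5,4)@(11, 9): e=[13,48,-31] → .
    (1,5)@(3, 11): e=[1,36,-7] → .
  covered (5 px):
    . . . . . . . . . .
    . . . . . . . . . .
    . . . . . . . X . .
    . . . . X X . . . .
    . X X . . . . . . .
    . . . . . . . . . .
    . . . . . . . . . .
    . . . . . . . . . .
    . . . . . . . . . .
T3:
  2·area = 32
  edge (20, 4)→(4, 12): d=(-16,8) right/bottom  bias=-1
  edge (4, 12)→(20, 2): d=(16,-10) top-left  bias=+0
  edge (20, 2)→(20, 4): d=(0,2) right/bottom  bias=-1
    (9,1)@(19, 3): e=[24,6,2] → X
    (8,2)@(17, 5): e=[8,18,6] → X
    (9,2)@(19, 5): e=[-8,38,2] → .
    (6,3)@(13, 7): e=[8,10,14] → X
    (7,3)@(15, 7): e=[-8,30,10] → .
    (8,3)@(17, 7): e=[-24,50,6] → .
    (4,4)@(9, 9): e=[8,2,22] → X
    (5,4)@(11, 9): e=[-8,22,18] → .
    (6,4)@(13, 9): e=[-24,42,14] → .
    (4,5)@(9, 11): e=[-24,34,22] → .
  covered (4 px):
    . . . . . . . . . .
    . . . . . . . . . X
    . . . . . . . . X .
    . . . . . . X . . .
    . . . . X . . . . .
    . . . . . . . . . .
    . . . . . . . . . .
    . . . . . . . . . .
    . . . . . . . . . .
T4:
  2·area = 26  (B↔C swapped to make it positive)
  edge (2, 16)→(4, 14): d=(2,-2) top-left  bias=+0
  edge (4, 14)→(18, 13): d=(14,-1) top-left  bias=+0
  edge (18, 13)→(2, 16): d=(-16,3) right/bottom  bias=-1
    (8,0)@(17, 1): e=[0,-169,195] → .  [on edge]
    (7,1)@(15, 3): e=[0,-143,169] → .  [on edge]
    (6,2)@(13, 5): e=[0,-117,143] → .  [on edge]
    (5,3)@(11, 7): e=[0,-91,117] → .  [on edge]
    (4,4)@(9, 9): e=[0,-65,91] → .  [on edge]
    (3,5)@(7, 11): e=[0,-39,65] → .  [on edge]
    (2,6)@(5, 13): e=[0,-13,39] → .  [on edge]
    (1,7)@(3, 15): e=[0,13,13] → X  [on edge]
    (2,7)@(5, 15): e=[4,15,7] → X
    (3,7)@(7, 15): e=[8,17,1] → X
    (4,7)@(9, 15): e=[12,19,-5] → .
    (0,8)@(1, 17): e=[0,39,-13] → .  [on edge]
  covered (3 px):
    . . . . . . . . . .
    . . . . . . . . . .
    . . . . . . . . . .
    . . . . . . . . . .
    . . . . . . . . . .
    . . . . . . . . . .
    . . . . . . . . . .
    . X X X . . . . . .
    . . . . . . . . . .

Z-buffer (winner per pixel, '.' = empty):
  . . . . . . . . . .
  . . . . . . . . . 3
  . . . . . . . 2 3 .
  . . . 1 2 2 3 0 . .
  . 2 2 . 3 0 0 . . .
  . . . . . 1 0 . . .
  . . . . . . . . . .
  . 4 4 4 . . . . . .
  . . . . . . . . . .

Answer: 3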